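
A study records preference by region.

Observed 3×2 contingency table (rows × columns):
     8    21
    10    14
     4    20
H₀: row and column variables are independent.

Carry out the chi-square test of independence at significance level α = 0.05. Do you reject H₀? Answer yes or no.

Row totals [29, 24, 24], col totals [22, 55], n=77
χ² = (8−8.29)²/8.29 + (21−20.71)²/20.71 + (10−6.86)²/6.86 + (14−17.14)²/17.14 + (4−6.86)²/6.86 + (20−17.14)²/17.14 = 3.6971
df = 2
p-value (upper-tail) = 0.15746
At α=0.05: p ≥ α → fail to reject H₀

reject H₀: no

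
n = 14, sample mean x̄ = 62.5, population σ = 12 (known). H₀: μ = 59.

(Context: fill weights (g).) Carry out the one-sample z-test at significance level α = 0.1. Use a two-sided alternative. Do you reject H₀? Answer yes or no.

SE = σ/√n = 12/√14 = 3.2071
z = (x̄−μ₀)/SE = (62.5−59)/3.2071 = 1.0913
p-value (two-sided) = 0.27513
At α=0.1: p ≥ α → fail to reject H₀

reject H₀: no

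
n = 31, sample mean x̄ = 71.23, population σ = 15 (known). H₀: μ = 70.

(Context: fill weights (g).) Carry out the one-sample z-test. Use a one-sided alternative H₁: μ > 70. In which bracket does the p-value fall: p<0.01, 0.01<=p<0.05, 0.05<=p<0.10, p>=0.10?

p-value bracket: p>=0.10

SE = σ/√n = 15/√31 = 2.6941
z = (x̄−μ₀)/SE = (71.23−70)/2.6941 = 0.4566
p-value (one-sided, H₁ greater) = 0.32399
→ bracket: p>=0.10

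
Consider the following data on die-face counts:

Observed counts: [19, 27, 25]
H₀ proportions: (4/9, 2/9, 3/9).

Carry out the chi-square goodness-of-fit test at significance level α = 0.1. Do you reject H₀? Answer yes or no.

reject H₀: yes

n = 71; E_i = n·p_i = [31.56, 15.78, 23.67]
χ² = (19−31.56)²/31.56 + (27−15.78)²/15.78 + (25−23.67)²/23.67 = 13.0528
df = 2
p-value (upper-tail) = 0.00146
At α=0.1: p < α → reject H₀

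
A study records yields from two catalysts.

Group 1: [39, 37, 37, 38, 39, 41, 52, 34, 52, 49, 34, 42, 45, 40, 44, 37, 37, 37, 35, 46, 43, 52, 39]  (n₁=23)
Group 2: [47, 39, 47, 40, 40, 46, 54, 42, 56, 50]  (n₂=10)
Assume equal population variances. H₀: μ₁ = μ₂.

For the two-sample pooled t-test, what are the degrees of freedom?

df = n₁ + n₂ − 2 = 23 + 10 − 2 = 31

degrees of freedom = 31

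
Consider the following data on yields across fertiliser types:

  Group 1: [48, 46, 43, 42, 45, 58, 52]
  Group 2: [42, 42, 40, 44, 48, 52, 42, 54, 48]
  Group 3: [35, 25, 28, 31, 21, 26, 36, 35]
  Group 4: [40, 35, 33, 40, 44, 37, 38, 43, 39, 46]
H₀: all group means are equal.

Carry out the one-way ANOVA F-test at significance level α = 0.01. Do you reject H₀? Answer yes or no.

reject H₀: yes

Group means [47.71, 45.78, 29.62, 39.50], grand mean 40.529
SSB = Σnᵢ(x̄ᵢ−x̄)² = 1571.111; SSW = ΣΣ(x−x̄ᵢ)² = 743.359
MSB = 1571.111/3 = 523.7038; MSW = 743.359/30 = 24.7786
F = MSB/MSW = 21.1353
df = (3, 30)
p-value (upper-tail) = 0.00000
At α=0.01: p < α → reject H₀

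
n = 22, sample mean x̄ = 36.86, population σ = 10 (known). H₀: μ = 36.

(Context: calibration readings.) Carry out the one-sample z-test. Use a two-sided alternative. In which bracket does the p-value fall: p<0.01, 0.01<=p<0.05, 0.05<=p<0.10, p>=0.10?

p-value bracket: p>=0.10

SE = σ/√n = 10/√22 = 2.1320
z = (x̄−μ₀)/SE = (36.86−36)/2.1320 = 0.4034
p-value (two-sided) = 0.68667
→ bracket: p>=0.10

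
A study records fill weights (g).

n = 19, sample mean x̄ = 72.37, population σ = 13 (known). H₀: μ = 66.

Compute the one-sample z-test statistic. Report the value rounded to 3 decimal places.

SE = σ/√n = 13/√19 = 2.9824
z = (x̄−μ₀)/SE = (72.37−66)/2.9824 = 2.1359

test statistic = 2.136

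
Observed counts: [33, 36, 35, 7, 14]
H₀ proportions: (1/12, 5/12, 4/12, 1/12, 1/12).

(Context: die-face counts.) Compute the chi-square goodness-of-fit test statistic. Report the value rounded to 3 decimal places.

n = 125; E_i = n·p_i = [10.42, 52.08, 41.67, 10.42, 10.42]
χ² = (33−10.42)²/10.42 + (36−52.08)²/52.08 + (35−41.67)²/41.67 + (7−10.42)²/10.42 + (14−10.42)²/10.42 = 57.3472
df = 4

test statistic = 57.347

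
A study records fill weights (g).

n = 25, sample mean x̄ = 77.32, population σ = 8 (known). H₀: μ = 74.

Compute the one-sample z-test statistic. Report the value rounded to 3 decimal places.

SE = σ/√n = 8/√25 = 1.6000
z = (x̄−μ₀)/SE = (77.32−74)/1.6000 = 2.0750

test statistic = 2.075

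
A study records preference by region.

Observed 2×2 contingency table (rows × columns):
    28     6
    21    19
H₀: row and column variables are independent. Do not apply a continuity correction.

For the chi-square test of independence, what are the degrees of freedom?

degrees of freedom = 1

df = (r−1)(c−1) = (2−1)·(2−1) = 1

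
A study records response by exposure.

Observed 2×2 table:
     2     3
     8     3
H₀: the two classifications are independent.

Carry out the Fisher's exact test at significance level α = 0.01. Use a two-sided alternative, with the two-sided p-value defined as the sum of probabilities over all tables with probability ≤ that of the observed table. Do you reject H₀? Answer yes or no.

Margins: r₁=5, r₂=11, c₁=10, c₂=6, n=16
p_obs = C(5,2)·C(11,8)/C(16,10); sum pmf over tables with pmf ≤ p_obs
p-value (two-sided) = 0.29945
At α=0.01: p ≥ α → fail to reject H₀

reject H₀: no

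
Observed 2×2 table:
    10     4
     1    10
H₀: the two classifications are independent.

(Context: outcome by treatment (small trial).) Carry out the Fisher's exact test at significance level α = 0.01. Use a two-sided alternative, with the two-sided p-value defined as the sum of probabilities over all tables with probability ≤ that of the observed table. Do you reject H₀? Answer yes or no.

reject H₀: yes

Margins: r₁=14, r₂=11, c₁=11, c₂=14, n=25
p_obs = C(14,10)·C(11,1)/C(25,11); sum pmf over tables with pmf ≤ p_obs
p-value (two-sided) = 0.00371
At α=0.01: p < α → reject H₀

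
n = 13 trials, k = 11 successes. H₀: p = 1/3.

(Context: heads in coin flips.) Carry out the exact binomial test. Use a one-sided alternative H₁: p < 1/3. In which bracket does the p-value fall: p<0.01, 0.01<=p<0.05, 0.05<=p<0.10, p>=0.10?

Exact binomial: n=13, k=11, p₀=1/3=0.3333
P(X≤11) from Σ C(n,i)·p₀^i·(1−p₀)^(n−i)
p-value (one-sided, H₁ less) = 0.99998
→ bracket: p>=0.10

p-value bracket: p>=0.10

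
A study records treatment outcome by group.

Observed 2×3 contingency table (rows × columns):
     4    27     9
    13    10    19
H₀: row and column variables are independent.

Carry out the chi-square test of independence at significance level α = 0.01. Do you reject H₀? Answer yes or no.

reject H₀: yes

Row totals [40, 42], col totals [17, 37, 28], n=82
χ² = (4−8.29)²/8.29 + (27−18.05)²/18.05 + (9−13.66)²/13.66 + (13−8.71)²/8.71 + (10−18.95)²/18.95 + (19−14.34)²/14.34 = 16.1077
df = 2
p-value (upper-tail) = 0.00032
At α=0.01: p < α → reject H₀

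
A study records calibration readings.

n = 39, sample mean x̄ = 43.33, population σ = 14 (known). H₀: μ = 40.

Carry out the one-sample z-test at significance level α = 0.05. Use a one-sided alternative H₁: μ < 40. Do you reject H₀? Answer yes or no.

reject H₀: no

SE = σ/√n = 14/√39 = 2.2418
z = (x̄−μ₀)/SE = (43.33−40)/2.2418 = 1.4854
p-value (one-sided, H₁ less) = 0.93128
At α=0.05: p ≥ α → fail to reject H₀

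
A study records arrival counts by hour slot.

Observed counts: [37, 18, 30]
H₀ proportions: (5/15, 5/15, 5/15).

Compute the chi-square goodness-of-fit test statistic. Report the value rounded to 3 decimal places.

n = 85; E_i = n·p_i = [28.33, 28.33, 28.33]
χ² = (37−28.33)²/28.33 + (18−28.33)²/28.33 + (30−28.33)²/28.33 = 6.5176
df = 2

test statistic = 6.518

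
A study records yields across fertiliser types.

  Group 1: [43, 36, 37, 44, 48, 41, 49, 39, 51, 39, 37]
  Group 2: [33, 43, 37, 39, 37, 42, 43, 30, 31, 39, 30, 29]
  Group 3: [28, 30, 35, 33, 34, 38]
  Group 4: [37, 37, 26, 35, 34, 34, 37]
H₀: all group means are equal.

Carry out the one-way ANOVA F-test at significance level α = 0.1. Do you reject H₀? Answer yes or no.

reject H₀: yes

Group means [42.18, 36.08, 33.00, 34.29], grand mean 37.083
SSB = Σnᵢ(x̄ᵢ−x̄)² = 452.768; SSW = ΣΣ(x−x̄ᵢ)² = 739.982
MSB = 452.768/3 = 150.9228; MSW = 739.982/32 = 23.1244
F = MSB/MSW = 6.5266
df = (3, 32)
p-value (upper-tail) = 0.00143
At α=0.1: p < α → reject H₀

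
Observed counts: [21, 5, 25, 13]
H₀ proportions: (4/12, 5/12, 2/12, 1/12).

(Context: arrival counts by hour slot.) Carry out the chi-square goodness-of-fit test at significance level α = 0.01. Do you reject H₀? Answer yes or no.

reject H₀: yes

n = 64; E_i = n·p_i = [21.33, 26.67, 10.67, 5.33]
χ² = (21−21.33)²/21.33 + (5−26.67)²/26.67 + (25−10.67)²/10.67 + (13−5.33)²/5.33 = 47.8906
df = 3
p-value (upper-tail) = 0.00000
At α=0.01: p < α → reject H₀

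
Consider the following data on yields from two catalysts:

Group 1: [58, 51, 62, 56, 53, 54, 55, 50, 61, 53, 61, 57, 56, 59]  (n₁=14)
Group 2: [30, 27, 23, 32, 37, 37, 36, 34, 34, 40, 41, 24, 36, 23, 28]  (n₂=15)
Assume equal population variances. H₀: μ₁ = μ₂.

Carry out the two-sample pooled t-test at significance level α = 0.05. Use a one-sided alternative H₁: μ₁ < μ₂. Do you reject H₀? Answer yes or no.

reject H₀: no

x̄₁=56.143, s₁=3.759, n₁=14
x̄₂=32.133, s₂=6.010, n₂=15
s_p² = [13·3.759² + 14·6.010²]/27 = 25.5351
SE = √(s_p²·(1/14+1/15)) = 1.8778
t = (56.143−32.133)/1.8778 = 12.7857
df = 27
p-value (one-sided, H₁ less) = 1.00000
At α=0.05: p ≥ α → fail to reject H₀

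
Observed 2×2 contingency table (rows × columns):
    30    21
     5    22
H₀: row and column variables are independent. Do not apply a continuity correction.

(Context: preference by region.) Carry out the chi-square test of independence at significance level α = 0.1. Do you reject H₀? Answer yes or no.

Row totals [51, 27], col totals [35, 43], n=78
χ² = (30−22.88)²/22.88 + (21−28.12)²/28.12 + (5−12.12)²/12.12 + (22−14.88)²/14.88 = 11.5934
df = 1
p-value (upper-tail) = 0.00066
At α=0.1: p < α → reject H₀

reject H₀: yes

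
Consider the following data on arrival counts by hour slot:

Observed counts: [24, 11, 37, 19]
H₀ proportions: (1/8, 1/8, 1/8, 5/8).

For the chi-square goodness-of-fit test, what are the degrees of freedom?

degrees of freedom = 3

df = k − 1 = 4 − 1 = 3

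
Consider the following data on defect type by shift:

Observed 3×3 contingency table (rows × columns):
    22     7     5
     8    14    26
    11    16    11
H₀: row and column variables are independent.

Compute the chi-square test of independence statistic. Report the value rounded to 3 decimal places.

Row totals [34, 48, 38], col totals [41, 37, 42], n=120
χ² = (22−11.62)²/11.62 + (7−10.48)²/10.48 + (5−11.90)²/11.90 + (8−16.40)²/16.40 + (14−14.80)²/14.80 + (26−16.80)²/16.80 + (11−12.98)²/12.98 + (16−11.72)²/11.72 + (11−13.30)²/13.30 = 26.0896
df = 4

test statistic = 26.090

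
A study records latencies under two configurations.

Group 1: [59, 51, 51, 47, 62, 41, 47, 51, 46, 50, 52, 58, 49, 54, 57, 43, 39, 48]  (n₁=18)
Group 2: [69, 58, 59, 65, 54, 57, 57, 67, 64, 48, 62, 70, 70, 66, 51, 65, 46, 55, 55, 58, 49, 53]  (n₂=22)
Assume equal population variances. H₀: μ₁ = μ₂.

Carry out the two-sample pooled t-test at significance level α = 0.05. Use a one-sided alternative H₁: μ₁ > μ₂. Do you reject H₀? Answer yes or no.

reject H₀: no

x̄₁=50.278, s₁=6.182, n₁=18
x̄₂=59.000, s₂=7.296, n₂=22
s_p² = [17·6.182² + 21·7.296²]/38 = 46.5161
SE = √(s_p²·(1/18+1/22)) = 2.1676
t = (50.278−59.000)/2.1676 = -4.0239
df = 38
p-value (one-sided, H₁ greater) = 0.99987
At α=0.05: p ≥ α → fail to reject H₀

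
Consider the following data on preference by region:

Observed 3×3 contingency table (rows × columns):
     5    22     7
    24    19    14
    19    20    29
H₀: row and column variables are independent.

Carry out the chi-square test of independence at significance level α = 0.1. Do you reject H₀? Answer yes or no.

Row totals [34, 57, 68], col totals [48, 61, 50], n=159
χ² = (5−10.26)²/10.26 + (22−13.04)²/13.04 + (7−10.69)²/10.69 + (24−17.21)²/17.21 + (19−21.87)²/21.87 + (14−17.92)²/17.92 + (19−20.53)²/20.53 + (20−26.09)²/26.09 + (29−21.38)²/21.38 = 18.2876
df = 4
p-value (upper-tail) = 0.00108
At α=0.1: p < α → reject H₀

reject H₀: yes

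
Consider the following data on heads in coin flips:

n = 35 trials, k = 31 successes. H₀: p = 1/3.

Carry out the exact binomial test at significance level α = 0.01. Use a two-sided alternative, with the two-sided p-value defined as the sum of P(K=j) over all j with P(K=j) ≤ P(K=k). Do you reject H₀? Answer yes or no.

Exact binomial: n=35, k=31, p₀=1/3=0.3333
P(X=j) = C(n,j)·p₀^j·(1−p₀)^(n−j); p = Σ P(X=j) over j with P(X=j) ≤ P(X=31)
p-value (two-sided) = 0.00000
At α=0.01: p < α → reject H₀

reject H₀: yes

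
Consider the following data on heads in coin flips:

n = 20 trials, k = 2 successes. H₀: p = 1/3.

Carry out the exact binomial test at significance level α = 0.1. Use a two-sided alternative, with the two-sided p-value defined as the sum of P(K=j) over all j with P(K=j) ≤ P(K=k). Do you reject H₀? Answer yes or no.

Exact binomial: n=20, k=2, p₀=1/3=0.3333
P(X=j) = C(n,j)·p₀^j·(1−p₀)^(n−j); p = Σ P(X=j) over j with P(X=j) ≤ P(X=2)
p-value (two-sided) = 0.03057
At α=0.1: p < α → reject H₀

reject H₀: yes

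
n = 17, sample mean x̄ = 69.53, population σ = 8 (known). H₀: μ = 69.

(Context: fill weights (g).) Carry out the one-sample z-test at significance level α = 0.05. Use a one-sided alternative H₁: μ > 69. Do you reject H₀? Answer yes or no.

reject H₀: no

SE = σ/√n = 8/√17 = 1.9403
z = (x̄−μ₀)/SE = (69.53−69)/1.9403 = 0.2732
p-value (one-sided, H₁ greater) = 0.39237
At α=0.05: p ≥ α → fail to reject H₀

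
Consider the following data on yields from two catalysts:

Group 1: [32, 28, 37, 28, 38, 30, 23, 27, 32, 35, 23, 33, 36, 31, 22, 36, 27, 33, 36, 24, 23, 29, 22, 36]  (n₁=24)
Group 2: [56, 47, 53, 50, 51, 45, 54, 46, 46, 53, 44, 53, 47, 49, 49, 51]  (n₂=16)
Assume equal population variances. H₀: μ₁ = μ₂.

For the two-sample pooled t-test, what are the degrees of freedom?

df = n₁ + n₂ − 2 = 24 + 16 − 2 = 38

degrees of freedom = 38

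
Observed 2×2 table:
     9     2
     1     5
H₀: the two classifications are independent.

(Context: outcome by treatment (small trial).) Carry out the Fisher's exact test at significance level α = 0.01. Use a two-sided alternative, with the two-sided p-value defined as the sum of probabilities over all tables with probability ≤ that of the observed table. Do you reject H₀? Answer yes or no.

reject H₀: no

Margins: r₁=11, r₂=6, c₁=10, c₂=7, n=17
p_obs = C(11,9)·C(6,1)/C(17,10); sum pmf over tables with pmf ≤ p_obs
p-value (two-sided) = 0.03450
At α=0.01: p ≥ α → fail to reject H₀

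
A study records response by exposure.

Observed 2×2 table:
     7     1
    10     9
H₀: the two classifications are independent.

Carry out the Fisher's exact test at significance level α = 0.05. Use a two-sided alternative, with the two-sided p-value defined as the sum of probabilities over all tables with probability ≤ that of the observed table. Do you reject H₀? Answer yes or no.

Margins: r₁=8, r₂=19, c₁=17, c₂=10, n=27
p_obs = C(8,7)·C(19,10)/C(27,17); sum pmf over tables with pmf ≤ p_obs
p-value (two-sided) = 0.18954
At α=0.05: p ≥ α → fail to reject H₀

reject H₀: no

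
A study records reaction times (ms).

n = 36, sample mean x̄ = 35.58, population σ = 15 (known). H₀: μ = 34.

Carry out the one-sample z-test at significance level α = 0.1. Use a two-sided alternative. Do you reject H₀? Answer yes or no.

reject H₀: no

SE = σ/√n = 15/√36 = 2.5000
z = (x̄−μ₀)/SE = (35.58−34)/2.5000 = 0.6320
p-value (two-sided) = 0.52739
At α=0.1: p ≥ α → fail to reject H₀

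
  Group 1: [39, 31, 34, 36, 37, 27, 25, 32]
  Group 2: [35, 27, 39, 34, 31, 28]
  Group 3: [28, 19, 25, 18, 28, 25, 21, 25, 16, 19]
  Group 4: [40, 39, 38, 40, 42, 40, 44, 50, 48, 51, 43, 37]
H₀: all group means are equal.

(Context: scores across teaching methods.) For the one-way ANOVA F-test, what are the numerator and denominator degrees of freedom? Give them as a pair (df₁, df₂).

degrees of freedom = [3, 32]

k = 4 groups, N = 36 total
df = (k−1, N−k) = (4−1, 36−4) = (3, 32)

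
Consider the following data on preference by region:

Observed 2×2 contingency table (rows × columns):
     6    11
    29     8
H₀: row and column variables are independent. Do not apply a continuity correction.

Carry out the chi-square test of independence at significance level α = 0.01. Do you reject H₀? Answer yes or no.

Row totals [17, 37], col totals [35, 19], n=54
χ² = (6−11.02)²/11.02 + (11−5.98)²/5.98 + (29−23.98)²/23.98 + (8−13.02)²/13.02 = 9.4811
df = 1
p-value (upper-tail) = 0.00208
At α=0.01: p < α → reject H₀

reject H₀: yes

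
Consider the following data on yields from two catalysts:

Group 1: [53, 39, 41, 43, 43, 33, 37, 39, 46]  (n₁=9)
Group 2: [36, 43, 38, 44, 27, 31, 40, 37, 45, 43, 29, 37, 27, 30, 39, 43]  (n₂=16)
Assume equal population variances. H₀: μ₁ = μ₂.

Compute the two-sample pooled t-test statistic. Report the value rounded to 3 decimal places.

x̄₁=41.556, s₁=5.725, n₁=9
x̄₂=36.812, s₂=6.242, n₂=16
s_p² = [8·5.725² + 15·6.242²]/23 = 36.8113
SE = √(s_p²·(1/9+1/16)) = 2.5280
t = (41.556−36.812)/2.5280 = 1.8762
df = 23

test statistic = 1.876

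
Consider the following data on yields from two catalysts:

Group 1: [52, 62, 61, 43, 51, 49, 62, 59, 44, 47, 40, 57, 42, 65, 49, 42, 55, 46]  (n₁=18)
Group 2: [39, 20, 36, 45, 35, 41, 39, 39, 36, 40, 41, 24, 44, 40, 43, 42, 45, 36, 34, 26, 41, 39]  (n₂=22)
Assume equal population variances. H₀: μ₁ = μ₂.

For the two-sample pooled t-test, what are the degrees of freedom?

df = n₁ + n₂ − 2 = 18 + 22 − 2 = 38

degrees of freedom = 38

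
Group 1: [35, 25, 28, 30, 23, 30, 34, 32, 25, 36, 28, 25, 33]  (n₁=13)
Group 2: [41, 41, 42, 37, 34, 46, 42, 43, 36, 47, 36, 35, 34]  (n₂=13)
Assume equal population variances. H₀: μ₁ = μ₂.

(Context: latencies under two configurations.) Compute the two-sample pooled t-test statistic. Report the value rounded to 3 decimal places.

test statistic = -5.833

x̄₁=29.538, s₁=4.274, n₁=13
x̄₂=39.538, s₂=4.465, n₂=13
s_p² = [12·4.274² + 12·4.465²]/24 = 19.1026
SE = √(s_p²·(1/13+1/13)) = 1.7143
t = (29.538−39.538)/1.7143 = -5.8333
df = 24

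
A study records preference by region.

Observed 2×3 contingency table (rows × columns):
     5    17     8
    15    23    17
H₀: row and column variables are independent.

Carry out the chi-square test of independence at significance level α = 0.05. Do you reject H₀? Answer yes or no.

reject H₀: no

Row totals [30, 55], col totals [20, 40, 25], n=85
χ² = (5−7.06)²/7.06 + (17−14.12)²/14.12 + (8−8.82)²/8.82 + (15−12.94)²/12.94 + (23−25.88)²/25.88 + (17−16.18)²/16.18 = 1.9563
df = 2
p-value (upper-tail) = 0.37601
At α=0.05: p ≥ α → fail to reject H₀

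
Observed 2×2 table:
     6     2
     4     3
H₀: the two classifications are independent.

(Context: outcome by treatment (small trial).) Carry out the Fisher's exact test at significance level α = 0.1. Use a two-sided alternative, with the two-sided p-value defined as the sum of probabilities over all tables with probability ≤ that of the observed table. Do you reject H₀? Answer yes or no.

Margins: r₁=8, r₂=7, c₁=10, c₂=5, n=15
p_obs = C(8,6)·C(7,4)/C(15,10); sum pmf over tables with pmf ≤ p_obs
p-value (two-sided) = 0.60839
At α=0.1: p ≥ α → fail to reject H₀

reject H₀: no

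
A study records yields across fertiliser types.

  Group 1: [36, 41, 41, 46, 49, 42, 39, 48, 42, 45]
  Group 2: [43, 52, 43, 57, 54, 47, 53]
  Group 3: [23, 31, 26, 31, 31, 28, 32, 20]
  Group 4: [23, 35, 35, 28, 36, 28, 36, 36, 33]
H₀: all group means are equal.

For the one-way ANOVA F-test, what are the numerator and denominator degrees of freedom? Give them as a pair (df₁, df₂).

degrees of freedom = [3, 30]

k = 4 groups, N = 34 total
df = (k−1, N−k) = (4−1, 34−4) = (3, 30)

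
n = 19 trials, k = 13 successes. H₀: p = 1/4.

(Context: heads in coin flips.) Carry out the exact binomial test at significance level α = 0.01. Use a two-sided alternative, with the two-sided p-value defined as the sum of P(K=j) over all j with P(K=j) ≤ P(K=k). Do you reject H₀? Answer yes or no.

Exact binomial: n=19, k=13, p₀=1/4=0.2500
P(X=j) = C(n,j)·p₀^j·(1−p₀)^(n−j); p = Σ P(X=j) over j with P(X=j) ≤ P(X=13)
p-value (two-sided) = 0.00008
At α=0.01: p < α → reject H₀

reject H₀: yes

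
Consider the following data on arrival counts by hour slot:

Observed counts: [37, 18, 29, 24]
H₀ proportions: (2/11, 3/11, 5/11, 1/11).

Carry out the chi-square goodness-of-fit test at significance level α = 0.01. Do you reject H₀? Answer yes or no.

n = 108; E_i = n·p_i = [19.64, 29.45, 49.09, 9.82]
χ² = (37−19.64)²/19.64 + (18−29.45)²/29.45 + (29−49.09)²/49.09 + (24−9.82)²/9.82 = 48.5157
df = 3
p-value (upper-tail) = 0.00000
At α=0.01: p < α → reject H₀

reject H₀: yes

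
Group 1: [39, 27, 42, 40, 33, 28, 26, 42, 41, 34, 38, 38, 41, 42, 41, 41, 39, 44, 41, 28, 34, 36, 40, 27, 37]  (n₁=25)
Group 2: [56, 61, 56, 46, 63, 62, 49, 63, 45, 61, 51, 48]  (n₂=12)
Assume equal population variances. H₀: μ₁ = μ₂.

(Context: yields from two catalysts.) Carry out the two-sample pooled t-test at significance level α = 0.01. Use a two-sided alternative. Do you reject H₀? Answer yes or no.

x̄₁=36.760, s₁=5.585, n₁=25
x̄₂=55.083, s₂=6.960, n₂=12
s_p² = [24·5.585² + 11·6.960²]/35 = 36.6136
SE = √(s_p²·(1/25+1/12)) = 2.1250
t = (36.760−55.083)/2.1250 = -8.6227
df = 35
p-value (two-sided) = 0.00000
At α=0.01: p < α → reject H₀

reject H₀: yes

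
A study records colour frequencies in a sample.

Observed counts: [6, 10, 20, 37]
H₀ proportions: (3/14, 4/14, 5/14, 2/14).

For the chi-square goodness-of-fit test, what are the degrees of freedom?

degrees of freedom = 3

df = k − 1 = 4 − 1 = 3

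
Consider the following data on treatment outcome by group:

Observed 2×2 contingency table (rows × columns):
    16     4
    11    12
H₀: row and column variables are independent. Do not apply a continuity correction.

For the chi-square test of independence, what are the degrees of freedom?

df = (r−1)(c−1) = (2−1)·(2−1) = 1

degrees of freedom = 1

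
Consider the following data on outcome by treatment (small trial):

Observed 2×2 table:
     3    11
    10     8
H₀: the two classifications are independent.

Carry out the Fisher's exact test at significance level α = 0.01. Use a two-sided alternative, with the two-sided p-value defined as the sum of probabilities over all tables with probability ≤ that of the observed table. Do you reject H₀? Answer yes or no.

reject H₀: no

Margins: r₁=14, r₂=18, c₁=13, c₂=19, n=32
p_obs = C(14,3)·C(18,10)/C(32,13); sum pmf over tables with pmf ≤ p_obs
p-value (two-sided) = 0.07511
At α=0.01: p ≥ α → fail to reject H₀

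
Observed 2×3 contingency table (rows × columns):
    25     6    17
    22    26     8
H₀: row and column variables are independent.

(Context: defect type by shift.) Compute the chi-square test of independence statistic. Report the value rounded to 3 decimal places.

Row totals [48, 56], col totals [47, 32, 25], n=104
χ² = (25−21.69)²/21.69 + (6−14.77)²/14.77 + (17−11.54)²/11.54 + (22−25.31)²/25.31 + (26−17.23)²/17.23 + (8−13.46)²/13.46 = 15.4073
df = 2

test statistic = 15.407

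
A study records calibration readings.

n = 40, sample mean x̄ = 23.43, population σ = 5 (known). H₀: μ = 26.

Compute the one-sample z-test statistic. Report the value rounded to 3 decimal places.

test statistic = -3.251

SE = σ/√n = 5/√40 = 0.7906
z = (x̄−μ₀)/SE = (23.43−26)/0.7906 = -3.2508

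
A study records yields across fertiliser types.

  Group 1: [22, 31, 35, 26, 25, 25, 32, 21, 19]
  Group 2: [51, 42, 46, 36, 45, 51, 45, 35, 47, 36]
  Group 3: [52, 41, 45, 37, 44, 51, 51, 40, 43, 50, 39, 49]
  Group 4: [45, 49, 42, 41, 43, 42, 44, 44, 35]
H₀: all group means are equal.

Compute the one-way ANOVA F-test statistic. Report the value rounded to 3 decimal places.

Group means [26.22, 43.40, 45.17, 42.78], grand mean 39.925
SSB = Σnᵢ(x̄ᵢ−x̄)² = 2213.597; SSW = ΣΣ(x−x̄ᵢ)² = 975.178
MSB = 2213.597/3 = 737.8657; MSW = 975.178/36 = 27.0883
F = MSB/MSW = 27.2393
df = (3, 36)

test statistic = 27.239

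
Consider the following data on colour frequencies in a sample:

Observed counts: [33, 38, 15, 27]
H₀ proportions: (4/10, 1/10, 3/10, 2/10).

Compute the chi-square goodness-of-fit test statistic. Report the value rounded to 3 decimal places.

test statistic = 77.774

n = 113; E_i = n·p_i = [45.20, 11.30, 33.90, 22.60]
χ² = (33−45.20)²/45.20 + (38−11.30)²/11.30 + (15−33.90)²/33.90 + (27−22.60)²/22.60 = 77.7743
df = 3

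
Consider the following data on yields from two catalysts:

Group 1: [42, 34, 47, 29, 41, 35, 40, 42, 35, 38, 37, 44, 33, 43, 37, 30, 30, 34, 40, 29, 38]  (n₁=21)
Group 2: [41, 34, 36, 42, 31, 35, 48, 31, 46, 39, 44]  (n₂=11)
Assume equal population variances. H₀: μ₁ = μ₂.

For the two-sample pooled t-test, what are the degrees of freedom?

df = n₁ + n₂ − 2 = 21 + 11 − 2 = 30

degrees of freedom = 30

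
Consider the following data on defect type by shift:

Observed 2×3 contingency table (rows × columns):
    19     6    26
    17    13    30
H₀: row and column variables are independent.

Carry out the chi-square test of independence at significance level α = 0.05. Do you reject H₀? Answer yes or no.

Row totals [51, 60], col totals [36, 19, 56], n=111
χ² = (19−16.54)²/16.54 + (6−8.73)²/8.73 + (26−25.73)²/25.73 + (17−19.46)²/19.46 + (13−10.27)²/10.27 + (30−30.27)²/30.27 = 2.2609
df = 2
p-value (upper-tail) = 0.32289
At α=0.05: p ≥ α → fail to reject H₀

reject H₀: no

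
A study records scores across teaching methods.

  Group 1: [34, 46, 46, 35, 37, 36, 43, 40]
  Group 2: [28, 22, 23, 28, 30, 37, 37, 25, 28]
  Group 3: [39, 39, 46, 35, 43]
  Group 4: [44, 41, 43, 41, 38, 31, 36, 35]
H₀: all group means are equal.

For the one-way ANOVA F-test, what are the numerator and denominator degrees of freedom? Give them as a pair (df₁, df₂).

k = 4 groups, N = 30 total
df = (k−1, N−k) = (4−1, 30−4) = (3, 26)

degrees of freedom = [3, 26]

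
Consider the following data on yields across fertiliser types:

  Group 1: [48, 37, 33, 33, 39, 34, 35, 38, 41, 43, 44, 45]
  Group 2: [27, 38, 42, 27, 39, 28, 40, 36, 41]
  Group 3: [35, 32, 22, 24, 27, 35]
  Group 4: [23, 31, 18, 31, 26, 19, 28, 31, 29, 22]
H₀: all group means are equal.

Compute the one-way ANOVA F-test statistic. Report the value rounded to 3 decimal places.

Group means [39.17, 35.33, 29.17, 25.80], grand mean 33.000
SSB = Σnᵢ(x̄ᵢ−x̄)² = 1111.900; SSW = ΣΣ(x−x̄ᵢ)² = 976.100
MSB = 1111.900/3 = 370.6333; MSW = 976.100/33 = 29.5788
F = MSB/MSW = 12.5304
df = (3, 33)

test statistic = 12.530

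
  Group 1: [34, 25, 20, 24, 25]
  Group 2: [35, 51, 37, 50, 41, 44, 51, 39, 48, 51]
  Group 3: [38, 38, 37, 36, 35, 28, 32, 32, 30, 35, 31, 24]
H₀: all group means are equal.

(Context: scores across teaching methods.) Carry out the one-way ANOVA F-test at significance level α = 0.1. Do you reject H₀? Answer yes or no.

reject H₀: yes

Group means [25.60, 44.70, 33.00], grand mean 35.963
SSB = Σnᵢ(x̄ᵢ−x̄)² = 1405.663; SSW = ΣΣ(x−x̄ᵢ)² = 667.300
MSB = 1405.663/2 = 702.8315; MSW = 667.300/24 = 27.8042
F = MSB/MSW = 25.2779
df = (2, 24)
p-value (upper-tail) = 0.00000
At α=0.1: p < α → reject H₀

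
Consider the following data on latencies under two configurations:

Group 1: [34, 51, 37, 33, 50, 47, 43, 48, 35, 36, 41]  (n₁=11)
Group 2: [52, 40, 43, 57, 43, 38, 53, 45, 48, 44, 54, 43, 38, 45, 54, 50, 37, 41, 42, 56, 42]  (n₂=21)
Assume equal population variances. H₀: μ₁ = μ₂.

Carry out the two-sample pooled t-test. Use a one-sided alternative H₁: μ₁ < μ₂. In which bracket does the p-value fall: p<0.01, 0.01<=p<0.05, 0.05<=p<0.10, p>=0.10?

x̄₁=41.364, s₁=6.772, n₁=11
x̄₂=45.952, s₂=6.281, n₂=21
s_p² = [10·6.772² + 20·6.281²]/30 = 41.5833
SE = √(s_p²·(1/11+1/21)) = 2.4001
t = (41.364−45.952)/2.4001 = -1.9119
df = 30
p-value (one-sided, H₁ less) = 0.03274
→ bracket: 0.01<=p<0.05

p-value bracket: 0.01<=p<0.05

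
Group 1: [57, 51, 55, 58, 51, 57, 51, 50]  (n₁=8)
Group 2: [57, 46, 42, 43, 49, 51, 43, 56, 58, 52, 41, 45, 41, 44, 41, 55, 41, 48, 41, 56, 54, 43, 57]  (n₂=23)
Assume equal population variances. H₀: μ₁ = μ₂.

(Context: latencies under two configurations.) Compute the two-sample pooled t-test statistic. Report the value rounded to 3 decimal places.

x̄₁=53.750, s₁=3.327, n₁=8
x̄₂=48.000, s₂=6.346, n₂=23
s_p² = [7·3.327² + 22·6.346²]/29 = 33.2241
SE = √(s_p²·(1/8+1/23)) = 2.3659
t = (53.750−48.000)/2.3659 = 2.4304
df = 29

test statistic = 2.430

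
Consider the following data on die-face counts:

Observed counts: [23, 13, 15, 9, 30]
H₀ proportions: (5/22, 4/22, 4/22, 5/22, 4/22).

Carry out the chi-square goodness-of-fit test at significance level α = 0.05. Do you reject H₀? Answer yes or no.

reject H₀: yes

n = 90; E_i = n·p_i = [20.45, 16.36, 16.36, 20.45, 16.36]
χ² = (23−20.45)²/20.45 + (13−16.36)²/16.36 + (15−16.36)²/16.36 + (9−20.45)²/20.45 + (30−16.36)²/16.36 = 18.9000
df = 4
p-value (upper-tail) = 0.00082
At α=0.05: p < α → reject H₀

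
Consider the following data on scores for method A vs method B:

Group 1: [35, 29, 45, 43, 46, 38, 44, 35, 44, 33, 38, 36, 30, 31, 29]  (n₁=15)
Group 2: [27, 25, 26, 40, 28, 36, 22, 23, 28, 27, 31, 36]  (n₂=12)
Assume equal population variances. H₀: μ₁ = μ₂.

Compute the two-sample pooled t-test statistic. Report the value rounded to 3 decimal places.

test statistic = 3.511

x̄₁=37.067, s₁=6.088, n₁=15
x̄₂=29.083, s₂=5.583, n₂=12
s_p² = [14·6.088² + 11·5.583²]/25 = 34.4740
SE = √(s_p²·(1/15+1/12)) = 2.2740
t = (37.067−29.083)/2.2740 = 3.5107
df = 25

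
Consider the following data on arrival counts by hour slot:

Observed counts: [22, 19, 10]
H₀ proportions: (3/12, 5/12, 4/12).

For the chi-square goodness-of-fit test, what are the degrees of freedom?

degrees of freedom = 2

df = k − 1 = 3 − 1 = 2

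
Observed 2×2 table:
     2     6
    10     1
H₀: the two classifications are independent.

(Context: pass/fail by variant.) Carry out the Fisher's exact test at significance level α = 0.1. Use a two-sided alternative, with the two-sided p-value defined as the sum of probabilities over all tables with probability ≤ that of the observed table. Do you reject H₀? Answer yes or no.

Margins: r₁=8, r₂=11, c₁=12, c₂=7, n=19
p_obs = C(8,2)·C(11,10)/C(19,12); sum pmf over tables with pmf ≤ p_obs
p-value (two-sided) = 0.00627
At α=0.1: p < α → reject H₀

reject H₀: yes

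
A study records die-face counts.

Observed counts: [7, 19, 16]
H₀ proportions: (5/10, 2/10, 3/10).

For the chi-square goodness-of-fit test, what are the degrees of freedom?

degrees of freedom = 2

df = k − 1 = 3 − 1 = 2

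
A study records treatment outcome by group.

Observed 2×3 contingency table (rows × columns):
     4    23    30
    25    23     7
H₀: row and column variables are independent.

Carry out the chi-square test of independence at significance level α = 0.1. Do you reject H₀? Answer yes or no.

reject H₀: yes

Row totals [57, 55], col totals [29, 46, 37], n=112
χ² = (4−14.76)²/14.76 + (23−23.41)²/23.41 + (30−18.83)²/18.83 + (25−14.24)²/14.24 + (23−22.59)²/22.59 + (7−18.17)²/18.17 = 29.4779
df = 2
p-value (upper-tail) = 0.00000
At α=0.1: p < α → reject H₀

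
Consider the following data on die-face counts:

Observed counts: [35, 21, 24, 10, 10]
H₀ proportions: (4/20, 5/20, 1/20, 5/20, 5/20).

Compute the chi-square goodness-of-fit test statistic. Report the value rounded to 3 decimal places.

n = 100; E_i = n·p_i = [20.00, 25.00, 5.00, 25.00, 25.00]
χ² = (35−20.00)²/20.00 + (21−25.00)²/25.00 + (24−5.00)²/5.00 + (10−25.00)²/25.00 + (10−25.00)²/25.00 = 102.0900
df = 4

test statistic = 102.090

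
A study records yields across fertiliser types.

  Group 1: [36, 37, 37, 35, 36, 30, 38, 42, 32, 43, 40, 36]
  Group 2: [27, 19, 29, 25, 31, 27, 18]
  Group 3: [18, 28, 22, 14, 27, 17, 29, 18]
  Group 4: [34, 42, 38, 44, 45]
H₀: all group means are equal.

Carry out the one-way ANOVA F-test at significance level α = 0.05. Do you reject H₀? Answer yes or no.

reject H₀: yes

Group means [36.83, 25.14, 21.62, 40.60], grand mean 31.062
SSB = Σnᵢ(x̄ᵢ−x̄)² = 1812.276; SSW = ΣΣ(x−x̄ᵢ)² = 609.599
MSB = 1812.276/3 = 604.0921; MSW = 609.599/28 = 21.7714
F = MSB/MSW = 27.7471
df = (3, 28)
p-value (upper-tail) = 0.00000
At α=0.05: p < α → reject H₀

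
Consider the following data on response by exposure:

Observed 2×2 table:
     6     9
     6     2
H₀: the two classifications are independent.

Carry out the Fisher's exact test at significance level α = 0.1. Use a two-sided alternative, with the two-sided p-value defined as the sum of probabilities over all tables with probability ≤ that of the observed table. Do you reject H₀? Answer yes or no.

reject H₀: no

Margins: r₁=15, r₂=8, c₁=12, c₂=11, n=23
p_obs = C(15,6)·C(8,6)/C(23,12); sum pmf over tables with pmf ≤ p_obs
p-value (two-sided) = 0.19303
At α=0.1: p ≥ α → fail to reject H₀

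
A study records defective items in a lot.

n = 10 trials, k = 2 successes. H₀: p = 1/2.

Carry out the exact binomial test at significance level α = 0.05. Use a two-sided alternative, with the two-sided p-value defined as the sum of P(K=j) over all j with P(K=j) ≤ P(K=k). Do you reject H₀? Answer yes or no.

reject H₀: no

Exact binomial: n=10, k=2, p₀=1/2=0.5000
P(X=j) = C(n,j)·p₀^j·(1−p₀)^(n−j); p = Σ P(X=j) over j with P(X=j) ≤ P(X=2)
p-value (two-sided) = 0.10938
At α=0.05: p ≥ α → fail to reject H₀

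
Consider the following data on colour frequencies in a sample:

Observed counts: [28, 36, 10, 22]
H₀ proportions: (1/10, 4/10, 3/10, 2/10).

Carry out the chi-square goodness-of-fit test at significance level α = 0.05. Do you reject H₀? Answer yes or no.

reject H₀: yes

n = 96; E_i = n·p_i = [9.60, 38.40, 28.80, 19.20]
χ² = (28−9.60)²/9.60 + (36−38.40)²/38.40 + (10−28.80)²/28.80 + (22−19.20)²/19.20 = 48.0972
df = 3
p-value (upper-tail) = 0.00000
At α=0.05: p < α → reject H₀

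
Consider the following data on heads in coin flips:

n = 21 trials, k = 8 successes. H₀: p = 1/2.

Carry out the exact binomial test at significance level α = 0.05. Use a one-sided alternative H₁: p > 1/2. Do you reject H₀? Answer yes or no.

reject H₀: no

Exact binomial: n=21, k=8, p₀=1/2=0.5000
P(X≥8) from Σ C(n,i)·p₀^i·(1−p₀)^(n−i)
p-value (one-sided, H₁ greater) = 0.90538
At α=0.05: p ≥ α → fail to reject H₀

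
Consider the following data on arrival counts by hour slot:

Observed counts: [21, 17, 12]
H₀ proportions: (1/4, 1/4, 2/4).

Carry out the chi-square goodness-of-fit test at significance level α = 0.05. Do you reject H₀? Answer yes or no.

reject H₀: yes

n = 50; E_i = n·p_i = [12.50, 12.50, 25.00]
χ² = (21−12.50)²/12.50 + (17−12.50)²/12.50 + (12−25.00)²/25.00 = 14.1600
df = 2
p-value (upper-tail) = 0.00084
At α=0.05: p < α → reject H₀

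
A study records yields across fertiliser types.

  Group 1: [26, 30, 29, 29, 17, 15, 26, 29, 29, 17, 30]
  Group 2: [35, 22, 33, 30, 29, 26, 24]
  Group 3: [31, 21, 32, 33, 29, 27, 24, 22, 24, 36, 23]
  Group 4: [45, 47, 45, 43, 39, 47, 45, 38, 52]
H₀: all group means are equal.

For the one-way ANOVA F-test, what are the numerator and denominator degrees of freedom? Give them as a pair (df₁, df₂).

k = 4 groups, N = 38 total
df = (k−1, N−k) = (4−1, 38−4) = (3, 34)

degrees of freedom = [3, 34]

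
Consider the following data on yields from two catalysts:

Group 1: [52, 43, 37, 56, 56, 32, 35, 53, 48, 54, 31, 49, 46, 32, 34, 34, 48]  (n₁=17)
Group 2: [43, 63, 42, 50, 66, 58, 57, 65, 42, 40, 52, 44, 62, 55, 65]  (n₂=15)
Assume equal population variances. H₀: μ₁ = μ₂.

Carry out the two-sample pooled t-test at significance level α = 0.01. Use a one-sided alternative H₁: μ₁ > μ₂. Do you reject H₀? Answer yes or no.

reject H₀: no

x̄₁=43.529, s₁=9.281, n₁=17
x̄₂=53.600, s₂=9.560, n₂=15
s_p² = [16·9.281² + 14·9.560²]/30 = 88.5945
SE = √(s_p²·(1/17+1/15)) = 3.3343
t = (43.529−53.600)/3.3343 = -3.0203
df = 30
p-value (one-sided, H₁ greater) = 0.99744
At α=0.01: p ≥ α → fail to reject H₀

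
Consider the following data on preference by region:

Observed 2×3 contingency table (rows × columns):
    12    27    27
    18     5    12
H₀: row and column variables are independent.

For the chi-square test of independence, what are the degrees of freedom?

degrees of freedom = 2

df = (r−1)(c−1) = (2−1)·(3−1) = 2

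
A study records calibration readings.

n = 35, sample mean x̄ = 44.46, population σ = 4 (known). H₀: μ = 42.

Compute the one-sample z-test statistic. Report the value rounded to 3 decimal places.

SE = σ/√n = 4/√35 = 0.6761
z = (x̄−μ₀)/SE = (44.46−42)/0.6761 = 3.6384

test statistic = 3.638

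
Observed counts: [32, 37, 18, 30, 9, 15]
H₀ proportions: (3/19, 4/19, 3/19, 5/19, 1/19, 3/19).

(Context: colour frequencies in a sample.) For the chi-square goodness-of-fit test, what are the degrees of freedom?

degrees of freedom = 5

df = k − 1 = 6 − 1 = 5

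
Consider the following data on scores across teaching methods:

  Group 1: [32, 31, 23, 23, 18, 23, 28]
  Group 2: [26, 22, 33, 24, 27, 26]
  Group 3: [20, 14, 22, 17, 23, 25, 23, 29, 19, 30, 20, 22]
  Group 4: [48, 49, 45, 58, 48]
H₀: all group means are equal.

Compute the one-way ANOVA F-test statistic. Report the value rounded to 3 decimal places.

test statistic = 44.505

Group means [25.43, 26.33, 22.00, 49.60], grand mean 28.267
SSB = Σnᵢ(x̄ᵢ−x̄)² = 2825.619; SSW = ΣΣ(x−x̄ᵢ)² = 550.248
MSB = 2825.619/3 = 941.8730; MSW = 550.248/26 = 21.1634
F = MSB/MSW = 44.5049
df = (3, 26)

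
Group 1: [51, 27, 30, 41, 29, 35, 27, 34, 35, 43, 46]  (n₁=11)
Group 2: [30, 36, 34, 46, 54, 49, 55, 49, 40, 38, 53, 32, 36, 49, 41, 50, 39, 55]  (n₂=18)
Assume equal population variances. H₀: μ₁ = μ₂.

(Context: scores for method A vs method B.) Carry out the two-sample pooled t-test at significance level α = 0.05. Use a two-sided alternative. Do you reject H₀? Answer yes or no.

reject H₀: yes

x̄₁=36.182, s₁=8.072, n₁=11
x̄₂=43.667, s₂=8.367, n₂=18
s_p² = [10·8.072² + 17·8.367²]/27 = 68.2088
SE = √(s_p²·(1/11+1/18)) = 3.1607
t = (36.182−43.667)/3.1607 = -2.3681
df = 27
p-value (two-sided) = 0.02530
At α=0.05: p < α → reject H₀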